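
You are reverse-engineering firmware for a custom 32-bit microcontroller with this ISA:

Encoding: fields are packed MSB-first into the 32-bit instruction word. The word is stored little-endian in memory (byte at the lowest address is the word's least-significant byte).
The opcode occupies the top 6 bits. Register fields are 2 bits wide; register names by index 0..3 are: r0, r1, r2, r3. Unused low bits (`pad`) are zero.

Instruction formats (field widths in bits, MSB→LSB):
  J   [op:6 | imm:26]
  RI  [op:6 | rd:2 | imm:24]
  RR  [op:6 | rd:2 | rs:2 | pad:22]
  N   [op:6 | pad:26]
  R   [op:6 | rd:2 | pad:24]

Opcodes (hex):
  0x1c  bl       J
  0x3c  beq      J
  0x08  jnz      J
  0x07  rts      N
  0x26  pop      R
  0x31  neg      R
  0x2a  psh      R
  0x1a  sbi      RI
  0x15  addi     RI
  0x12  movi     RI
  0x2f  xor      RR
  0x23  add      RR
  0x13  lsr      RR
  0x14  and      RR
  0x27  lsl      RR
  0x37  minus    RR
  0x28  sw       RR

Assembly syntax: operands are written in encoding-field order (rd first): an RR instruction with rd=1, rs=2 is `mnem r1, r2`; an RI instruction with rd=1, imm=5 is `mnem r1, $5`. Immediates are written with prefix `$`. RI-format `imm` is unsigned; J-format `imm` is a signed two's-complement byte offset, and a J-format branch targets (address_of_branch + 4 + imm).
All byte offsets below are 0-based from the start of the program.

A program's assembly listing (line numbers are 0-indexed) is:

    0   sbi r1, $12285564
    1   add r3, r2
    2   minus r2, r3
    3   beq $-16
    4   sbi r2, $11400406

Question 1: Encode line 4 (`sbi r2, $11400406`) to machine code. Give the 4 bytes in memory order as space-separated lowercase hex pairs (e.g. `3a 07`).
d6 f4 ad 6a

L4: sbi op=0x1a:6|rd=2:2|imm=11400406:24 ⇒ 0x6aadf4d6 ⇒ little d6 f4 ad 6a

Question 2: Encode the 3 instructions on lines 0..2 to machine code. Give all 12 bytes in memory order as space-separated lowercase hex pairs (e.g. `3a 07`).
7c 76 bb 69 00 00 80 8f 00 00 c0 de

L0: sbi op=0x1a:6|rd=1:2|imm=12285564:24 ⇒ 0x69bb767c ⇒ little 7c 76 bb 69
L1: add op=0x23:6|rd=3:2|rs=2:2|pad=0:22 ⇒ 0x8f800000 ⇒ little 00 00 80 8f
L2: minus op=0x37:6|rd=2:2|rs=3:2|pad=0:22 ⇒ 0xdec00000 ⇒ little 00 00 c0 de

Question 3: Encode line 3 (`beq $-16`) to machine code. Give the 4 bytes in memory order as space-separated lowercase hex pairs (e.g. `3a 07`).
f0 ff ff f3

3. beq fields op=0x3c:6|imm=-16:26 → word f3fffff0h → f0 ff ff f3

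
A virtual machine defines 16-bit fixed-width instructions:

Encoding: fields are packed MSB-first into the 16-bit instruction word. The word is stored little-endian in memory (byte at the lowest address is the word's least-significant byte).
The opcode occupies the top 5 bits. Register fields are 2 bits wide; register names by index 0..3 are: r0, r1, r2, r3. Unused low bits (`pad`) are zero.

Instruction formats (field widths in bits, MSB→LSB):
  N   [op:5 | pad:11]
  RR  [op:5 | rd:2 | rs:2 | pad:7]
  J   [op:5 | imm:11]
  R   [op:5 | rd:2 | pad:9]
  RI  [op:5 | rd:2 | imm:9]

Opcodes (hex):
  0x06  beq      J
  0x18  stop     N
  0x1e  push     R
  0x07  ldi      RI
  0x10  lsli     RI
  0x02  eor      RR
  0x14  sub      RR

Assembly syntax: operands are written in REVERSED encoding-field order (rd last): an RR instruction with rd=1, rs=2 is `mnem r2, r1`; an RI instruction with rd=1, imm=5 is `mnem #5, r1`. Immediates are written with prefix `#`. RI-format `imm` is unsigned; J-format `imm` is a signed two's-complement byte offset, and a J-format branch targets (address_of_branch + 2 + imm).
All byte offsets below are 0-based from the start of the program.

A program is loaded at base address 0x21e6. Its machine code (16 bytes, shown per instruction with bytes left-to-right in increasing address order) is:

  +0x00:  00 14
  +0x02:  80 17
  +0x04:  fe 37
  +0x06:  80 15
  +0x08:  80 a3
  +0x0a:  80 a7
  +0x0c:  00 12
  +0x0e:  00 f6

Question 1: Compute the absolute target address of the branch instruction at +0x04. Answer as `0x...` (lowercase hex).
@+04  little-endian(fe 37) = 0x37fe
  op=0x37fe>>11=0x6 ⇒ beq (J)
  imm@[10:0]=0x7fe (s11→-2) ⇒ #-2
  target = base 0x21e6 + off 0x04 + 2 + imm -2 = 0x21ea

0x21ea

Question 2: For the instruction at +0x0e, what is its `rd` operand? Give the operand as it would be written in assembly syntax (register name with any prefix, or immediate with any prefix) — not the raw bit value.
r3

+0x0e: 00 f6 ⇒ word 0xf600 (little)
  opcode bits[15:11]=0x1e: push/R
  rd@[10:9]=0x3 ⇒ r3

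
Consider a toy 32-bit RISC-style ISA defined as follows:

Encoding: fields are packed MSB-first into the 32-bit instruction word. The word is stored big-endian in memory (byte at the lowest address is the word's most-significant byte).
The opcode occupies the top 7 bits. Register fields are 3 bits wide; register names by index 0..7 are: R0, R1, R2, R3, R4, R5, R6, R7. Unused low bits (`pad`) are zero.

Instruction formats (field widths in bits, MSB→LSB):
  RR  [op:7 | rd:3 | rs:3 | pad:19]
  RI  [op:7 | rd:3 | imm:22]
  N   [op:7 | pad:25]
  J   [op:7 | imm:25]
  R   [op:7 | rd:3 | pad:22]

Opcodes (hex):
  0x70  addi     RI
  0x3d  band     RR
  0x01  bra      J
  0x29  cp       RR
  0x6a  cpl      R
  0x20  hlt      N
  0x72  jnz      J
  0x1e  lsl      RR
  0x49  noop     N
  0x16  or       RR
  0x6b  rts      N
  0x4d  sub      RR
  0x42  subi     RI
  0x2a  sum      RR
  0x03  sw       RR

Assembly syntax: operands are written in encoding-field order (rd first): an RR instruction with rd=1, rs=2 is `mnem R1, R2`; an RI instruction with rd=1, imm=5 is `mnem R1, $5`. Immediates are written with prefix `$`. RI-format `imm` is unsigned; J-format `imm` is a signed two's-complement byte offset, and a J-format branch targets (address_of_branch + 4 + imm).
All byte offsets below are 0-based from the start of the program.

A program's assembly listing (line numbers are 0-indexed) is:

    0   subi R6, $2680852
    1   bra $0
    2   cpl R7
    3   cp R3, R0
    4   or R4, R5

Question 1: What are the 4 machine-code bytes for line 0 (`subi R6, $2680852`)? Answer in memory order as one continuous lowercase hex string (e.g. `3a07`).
85a8e814

0. subi fields op=0x42:7|rd=6:3|imm=2680852:22 → word 85a8e814h → 85 a8 e8 14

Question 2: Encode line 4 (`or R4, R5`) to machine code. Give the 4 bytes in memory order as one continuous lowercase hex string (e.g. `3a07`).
2d280000

4. or fields op=0x16:7|rd=4:3|rs=5:3|pad=0:19 → word 2d280000h → 2d 28 00 00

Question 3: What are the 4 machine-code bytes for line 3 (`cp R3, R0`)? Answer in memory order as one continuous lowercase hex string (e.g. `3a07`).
52c00000

L3: cp op=0x29:7|rd=3:3|rs=0:3|pad=0:19 ⇒ 0x52c00000 ⇒ big 52 c0 00 00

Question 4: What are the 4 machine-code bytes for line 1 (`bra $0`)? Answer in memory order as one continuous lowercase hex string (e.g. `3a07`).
02000000

L1: bra op=0x1:7|imm=0:25 ⇒ 0x02000000 ⇒ big 02 00 00 00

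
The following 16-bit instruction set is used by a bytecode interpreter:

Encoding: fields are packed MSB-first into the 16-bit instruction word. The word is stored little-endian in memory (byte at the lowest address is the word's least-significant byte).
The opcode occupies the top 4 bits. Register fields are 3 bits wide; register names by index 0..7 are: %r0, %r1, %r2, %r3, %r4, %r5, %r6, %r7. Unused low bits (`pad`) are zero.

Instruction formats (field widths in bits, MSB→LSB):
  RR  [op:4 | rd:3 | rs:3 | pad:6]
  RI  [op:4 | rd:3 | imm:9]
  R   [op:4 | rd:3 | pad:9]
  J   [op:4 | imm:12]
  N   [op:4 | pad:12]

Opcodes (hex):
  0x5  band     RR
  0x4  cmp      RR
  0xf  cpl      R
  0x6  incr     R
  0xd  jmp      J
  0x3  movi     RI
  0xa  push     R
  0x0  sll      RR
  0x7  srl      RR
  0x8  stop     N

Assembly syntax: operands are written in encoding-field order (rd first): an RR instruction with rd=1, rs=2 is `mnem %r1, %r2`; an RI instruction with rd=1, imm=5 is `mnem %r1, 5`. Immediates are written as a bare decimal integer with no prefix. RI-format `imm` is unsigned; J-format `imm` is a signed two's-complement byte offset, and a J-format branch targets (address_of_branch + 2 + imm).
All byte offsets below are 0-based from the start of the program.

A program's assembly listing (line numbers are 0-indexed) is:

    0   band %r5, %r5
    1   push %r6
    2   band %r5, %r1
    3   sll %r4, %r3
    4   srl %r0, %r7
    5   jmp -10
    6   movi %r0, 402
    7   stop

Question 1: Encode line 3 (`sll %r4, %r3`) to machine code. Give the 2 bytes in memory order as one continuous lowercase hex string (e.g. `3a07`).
c008

3. sll fields op=0x0:4|rd=4:3|rs=3:3|pad=0:6 → word 08c0h → c0 08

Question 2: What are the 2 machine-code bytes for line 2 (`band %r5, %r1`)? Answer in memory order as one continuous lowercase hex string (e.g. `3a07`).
2. band fields op=0x5:4|rd=5:3|rs=1:3|pad=0:6 → word 5a40h → 40 5a

405a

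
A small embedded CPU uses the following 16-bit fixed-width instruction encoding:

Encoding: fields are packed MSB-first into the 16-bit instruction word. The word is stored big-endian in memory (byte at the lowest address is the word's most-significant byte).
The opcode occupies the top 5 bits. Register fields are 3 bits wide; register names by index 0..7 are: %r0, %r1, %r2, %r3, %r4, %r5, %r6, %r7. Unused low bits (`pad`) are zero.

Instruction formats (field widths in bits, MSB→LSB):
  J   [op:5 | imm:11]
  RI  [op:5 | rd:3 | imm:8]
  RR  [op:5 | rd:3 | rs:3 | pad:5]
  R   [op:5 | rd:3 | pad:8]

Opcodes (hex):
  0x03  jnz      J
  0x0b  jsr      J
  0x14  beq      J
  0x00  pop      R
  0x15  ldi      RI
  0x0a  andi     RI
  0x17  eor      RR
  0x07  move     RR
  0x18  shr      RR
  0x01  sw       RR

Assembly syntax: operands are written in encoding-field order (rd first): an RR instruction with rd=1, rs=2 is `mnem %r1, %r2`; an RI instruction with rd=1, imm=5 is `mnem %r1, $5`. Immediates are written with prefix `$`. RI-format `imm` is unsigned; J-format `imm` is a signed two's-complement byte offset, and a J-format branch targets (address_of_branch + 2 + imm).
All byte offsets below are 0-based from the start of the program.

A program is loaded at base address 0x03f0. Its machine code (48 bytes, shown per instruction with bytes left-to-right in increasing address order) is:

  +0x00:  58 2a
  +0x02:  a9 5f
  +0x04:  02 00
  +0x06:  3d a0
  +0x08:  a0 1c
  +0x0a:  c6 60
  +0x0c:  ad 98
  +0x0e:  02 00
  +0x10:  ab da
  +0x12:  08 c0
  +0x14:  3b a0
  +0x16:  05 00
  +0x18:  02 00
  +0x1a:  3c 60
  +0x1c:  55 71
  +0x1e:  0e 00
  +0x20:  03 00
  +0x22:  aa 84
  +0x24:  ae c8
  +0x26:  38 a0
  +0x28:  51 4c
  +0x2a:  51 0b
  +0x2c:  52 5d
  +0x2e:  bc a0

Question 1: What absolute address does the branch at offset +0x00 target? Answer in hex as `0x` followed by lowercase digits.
@+00  big-endian(58 2a) = 0x582a
  opcode bits[15:11]=0xb: jsr/J
  [10:0] imm=42 = $42
  target = base 0x03f0 + off 0x00 + 2 + imm 42 = 0x041c

0x041c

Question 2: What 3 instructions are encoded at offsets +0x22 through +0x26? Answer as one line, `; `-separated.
@+22  big-endian(aa 84) = 0xaa84
  op=0xaa84>>11=0x15 ⇒ ldi (RI)
  rd: (w>>8)&0x7=0x2 → %r2
  imm: (w>>0)&0xff=0x84 → $132
@+24  big-endian(ae c8) = 0xaec8
  op=0xaec8>>11=0x15 ⇒ ldi (RI)
  rd: (w>>8)&0x7=0x6 → %r6
  imm: (w>>0)&0xff=0xc8 → $200
@+26  big-endian(38 a0) = 0x38a0
  op=0x38a0>>11=0x7 ⇒ move (RR)
  rd: (w>>8)&0x7=0x0 → %r0
  rs: (w>>5)&0x7=0x5 → %r5

ldi %r2, $132; ldi %r6, $200; move %r0, %r5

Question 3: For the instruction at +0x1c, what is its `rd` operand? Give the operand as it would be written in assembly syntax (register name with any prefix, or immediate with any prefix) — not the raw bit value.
[1c] 55 71 → 0x5571
  op=0x5571>>11=0xa ⇒ andi (RI)
  rd: (w>>8)&0x7=0x5 → %r5
  imm: (w>>0)&0xff=0x71 → $113

%r5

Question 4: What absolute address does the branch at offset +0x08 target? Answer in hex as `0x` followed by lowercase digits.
0x0416

@+08  big-endian(a0 1c) = 0xa01c
  top 5b → 0x14 → beq [J]
  imm: (w>>0)&0x7ff=0x1c → $28
  target = base 0x03f0 + off 0x08 + 2 + imm 28 = 0x0416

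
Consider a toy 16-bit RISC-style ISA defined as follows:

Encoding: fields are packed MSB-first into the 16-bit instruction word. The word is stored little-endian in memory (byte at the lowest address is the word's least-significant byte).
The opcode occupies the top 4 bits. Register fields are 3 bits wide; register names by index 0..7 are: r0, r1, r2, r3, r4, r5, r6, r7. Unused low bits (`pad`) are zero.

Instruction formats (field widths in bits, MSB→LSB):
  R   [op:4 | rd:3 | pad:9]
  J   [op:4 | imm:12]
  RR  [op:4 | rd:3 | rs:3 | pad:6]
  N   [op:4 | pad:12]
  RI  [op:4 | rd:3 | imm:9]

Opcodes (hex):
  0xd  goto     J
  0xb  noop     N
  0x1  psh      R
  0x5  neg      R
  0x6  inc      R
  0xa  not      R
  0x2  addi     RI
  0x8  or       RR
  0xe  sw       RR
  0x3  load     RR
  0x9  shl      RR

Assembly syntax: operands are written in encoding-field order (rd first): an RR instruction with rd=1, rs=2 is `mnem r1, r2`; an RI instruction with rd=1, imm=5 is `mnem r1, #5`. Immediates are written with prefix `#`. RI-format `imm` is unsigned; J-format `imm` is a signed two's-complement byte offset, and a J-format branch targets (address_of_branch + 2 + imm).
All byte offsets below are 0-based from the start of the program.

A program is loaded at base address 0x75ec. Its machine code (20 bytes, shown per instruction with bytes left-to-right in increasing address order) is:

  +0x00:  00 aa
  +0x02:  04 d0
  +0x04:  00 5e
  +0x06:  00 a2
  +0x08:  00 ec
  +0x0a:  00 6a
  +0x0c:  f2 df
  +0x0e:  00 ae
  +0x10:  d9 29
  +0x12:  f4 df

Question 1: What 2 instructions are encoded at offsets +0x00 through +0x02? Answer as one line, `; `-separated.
+0x00: 00 aa ⇒ word 0xaa00 (little)
  opcode bits[15:12]=0xa: not/R
  rd@[11:9]=0x5 ⇒ r5
+0x02: 04 d0 ⇒ word 0xd004 (little)
  opcode bits[15:12]=0xd: goto/J
  imm@[11:0]=0x4 ⇒ #4

not r5; goto #4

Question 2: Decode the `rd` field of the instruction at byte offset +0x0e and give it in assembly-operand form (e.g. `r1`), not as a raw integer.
r7

@+0e  little-endian(00 ae) = 0xae00
  op=0xae00>>12=0xa ⇒ not (R)
  rd: (w>>9)&0x7=0x7 → r7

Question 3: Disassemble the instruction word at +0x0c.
off 0x0c: read f2 df as little → 0xdff2
  opcode bits[15:12]=0xd: goto/J
  imm@[11:0]=0xff2 (s12→-14) ⇒ #-14

goto #-14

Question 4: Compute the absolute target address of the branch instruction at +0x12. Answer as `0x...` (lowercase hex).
0x75f4

+0x12: f4 df ⇒ word 0xdff4 (little)
  opcode bits[15:12]=0xd: goto/J
  imm@[11:0]=0xff4 (s12→-12) ⇒ #-12
  target = base 0x75ec + off 0x12 + 2 + imm -12 = 0x75f4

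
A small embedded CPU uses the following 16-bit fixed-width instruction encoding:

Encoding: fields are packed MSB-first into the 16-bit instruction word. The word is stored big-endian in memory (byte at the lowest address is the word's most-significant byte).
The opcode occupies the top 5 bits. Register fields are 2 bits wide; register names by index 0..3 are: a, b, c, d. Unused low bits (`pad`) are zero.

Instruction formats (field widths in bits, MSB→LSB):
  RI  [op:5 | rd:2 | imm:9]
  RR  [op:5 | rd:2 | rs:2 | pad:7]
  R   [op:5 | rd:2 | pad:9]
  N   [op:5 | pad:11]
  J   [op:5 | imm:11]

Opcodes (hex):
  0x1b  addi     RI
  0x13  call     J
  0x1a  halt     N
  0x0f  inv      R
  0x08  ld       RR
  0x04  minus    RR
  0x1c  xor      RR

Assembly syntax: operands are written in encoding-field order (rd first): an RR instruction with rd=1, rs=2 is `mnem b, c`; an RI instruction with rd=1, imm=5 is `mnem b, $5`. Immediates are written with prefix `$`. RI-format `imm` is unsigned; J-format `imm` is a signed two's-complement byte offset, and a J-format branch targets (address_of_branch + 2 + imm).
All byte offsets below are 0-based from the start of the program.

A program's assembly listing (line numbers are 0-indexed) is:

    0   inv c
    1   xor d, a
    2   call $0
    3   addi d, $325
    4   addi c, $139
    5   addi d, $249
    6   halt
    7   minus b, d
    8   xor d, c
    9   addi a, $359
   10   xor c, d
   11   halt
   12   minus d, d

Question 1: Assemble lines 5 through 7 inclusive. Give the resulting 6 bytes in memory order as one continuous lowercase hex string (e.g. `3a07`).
L5: addi op=0x1b:5|rd=3:2|imm=249:9 ⇒ 0xdef9 ⇒ big de f9
L6: halt op=0x1a:5|pad=0:11 ⇒ 0xd000 ⇒ big d0 00
L7: minus op=0x4:5|rd=1:2|rs=3:2|pad=0:7 ⇒ 0x2380 ⇒ big 23 80

def9d0002380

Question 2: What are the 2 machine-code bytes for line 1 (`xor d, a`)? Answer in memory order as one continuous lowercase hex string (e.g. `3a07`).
e600

1. xor fields op=0x1c:5|rd=3:2|rs=0:2|pad=0:7 → word e600h → e6 00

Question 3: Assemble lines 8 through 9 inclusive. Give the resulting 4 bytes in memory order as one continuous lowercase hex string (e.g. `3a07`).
8. xor fields op=0x1c:5|rd=3:2|rs=2:2|pad=0:7 → word e700h → e7 00
9. addi fields op=0x1b:5|rd=0:2|imm=359:9 → word d967h → d9 67

e700d967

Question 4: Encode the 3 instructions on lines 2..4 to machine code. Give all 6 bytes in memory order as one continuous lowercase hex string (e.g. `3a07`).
9800df45dc8b

L2: call op=0x13:5|imm=0:11 ⇒ 0x9800 ⇒ big 98 00
L3: addi op=0x1b:5|rd=3:2|imm=325:9 ⇒ 0xdf45 ⇒ big df 45
L4: addi op=0x1b:5|rd=2:2|imm=139:9 ⇒ 0xdc8b ⇒ big dc 8b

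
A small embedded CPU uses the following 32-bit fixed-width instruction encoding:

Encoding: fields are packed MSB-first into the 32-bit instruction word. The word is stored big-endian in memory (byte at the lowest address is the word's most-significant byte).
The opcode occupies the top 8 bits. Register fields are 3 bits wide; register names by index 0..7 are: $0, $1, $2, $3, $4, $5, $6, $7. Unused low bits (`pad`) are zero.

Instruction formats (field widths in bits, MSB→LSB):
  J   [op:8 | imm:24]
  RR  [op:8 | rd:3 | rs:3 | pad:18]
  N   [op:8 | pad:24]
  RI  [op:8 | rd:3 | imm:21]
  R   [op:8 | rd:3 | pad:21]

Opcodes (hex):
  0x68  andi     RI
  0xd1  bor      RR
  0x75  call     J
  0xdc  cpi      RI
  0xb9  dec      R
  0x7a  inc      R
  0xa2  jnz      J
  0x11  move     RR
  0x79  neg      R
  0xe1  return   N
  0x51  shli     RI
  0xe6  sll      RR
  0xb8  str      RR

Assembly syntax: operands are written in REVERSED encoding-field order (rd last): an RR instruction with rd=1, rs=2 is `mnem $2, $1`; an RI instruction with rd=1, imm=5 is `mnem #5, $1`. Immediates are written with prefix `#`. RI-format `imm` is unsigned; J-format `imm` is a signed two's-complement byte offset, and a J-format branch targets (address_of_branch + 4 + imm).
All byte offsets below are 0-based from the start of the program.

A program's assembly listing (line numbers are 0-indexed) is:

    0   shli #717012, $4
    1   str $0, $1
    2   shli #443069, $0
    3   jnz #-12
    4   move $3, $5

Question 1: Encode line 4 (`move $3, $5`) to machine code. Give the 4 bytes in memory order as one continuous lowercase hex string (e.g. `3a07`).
4. move fields op=0x11:8|rd=5:3|rs=3:3|pad=0:18 → word 11ac0000h → 11 ac 00 00

11ac0000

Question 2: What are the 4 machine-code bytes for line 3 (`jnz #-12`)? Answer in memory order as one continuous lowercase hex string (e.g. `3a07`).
a2fffff4

3. jnz fields op=0xa2:8|imm=-12:24 → word a2fffff4h → a2 ff ff f4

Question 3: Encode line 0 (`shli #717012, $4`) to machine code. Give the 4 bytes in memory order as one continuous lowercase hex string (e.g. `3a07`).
518af0d4

line 0 (shli): pack op=0x51:8|rd=4:3|imm=717012:21 = 0x518af0d4; big→ 51 8a f0 d4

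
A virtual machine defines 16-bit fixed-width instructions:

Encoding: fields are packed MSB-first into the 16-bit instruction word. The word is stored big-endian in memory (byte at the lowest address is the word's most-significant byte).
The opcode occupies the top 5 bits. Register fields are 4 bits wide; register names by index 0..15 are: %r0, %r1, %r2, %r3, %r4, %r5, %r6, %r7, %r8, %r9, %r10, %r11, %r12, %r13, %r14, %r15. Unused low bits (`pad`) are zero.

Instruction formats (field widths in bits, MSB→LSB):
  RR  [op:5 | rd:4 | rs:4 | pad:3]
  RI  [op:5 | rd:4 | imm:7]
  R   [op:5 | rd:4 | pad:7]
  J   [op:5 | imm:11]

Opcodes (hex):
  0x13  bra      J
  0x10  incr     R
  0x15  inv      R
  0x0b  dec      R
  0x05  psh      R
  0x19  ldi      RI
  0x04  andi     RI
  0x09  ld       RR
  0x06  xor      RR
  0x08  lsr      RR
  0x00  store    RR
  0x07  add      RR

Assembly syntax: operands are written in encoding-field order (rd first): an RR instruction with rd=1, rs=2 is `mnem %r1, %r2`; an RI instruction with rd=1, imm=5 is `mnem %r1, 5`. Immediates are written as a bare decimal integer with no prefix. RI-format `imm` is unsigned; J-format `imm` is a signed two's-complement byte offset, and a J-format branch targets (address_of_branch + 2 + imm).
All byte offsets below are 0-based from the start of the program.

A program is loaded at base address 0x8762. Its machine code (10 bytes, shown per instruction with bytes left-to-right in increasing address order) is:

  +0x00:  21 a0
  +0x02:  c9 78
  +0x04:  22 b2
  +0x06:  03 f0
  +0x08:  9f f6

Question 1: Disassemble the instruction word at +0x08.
bra -10

+0x08: 9f f6 ⇒ word 0x9ff6 (big)
  top 5b → 0x13 → bra [J]
  imm@[10:0]=0x7f6 (s11→-10) ⇒ -10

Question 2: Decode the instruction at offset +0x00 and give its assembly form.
+0x00: 21 a0 ⇒ word 0x21a0 (big)
  opcode bits[15:11]=0x4: andi/RI
  rd@[10:7]=0x3 ⇒ %r3
  imm@[6:0]=0x20 ⇒ 32

andi %r3, 32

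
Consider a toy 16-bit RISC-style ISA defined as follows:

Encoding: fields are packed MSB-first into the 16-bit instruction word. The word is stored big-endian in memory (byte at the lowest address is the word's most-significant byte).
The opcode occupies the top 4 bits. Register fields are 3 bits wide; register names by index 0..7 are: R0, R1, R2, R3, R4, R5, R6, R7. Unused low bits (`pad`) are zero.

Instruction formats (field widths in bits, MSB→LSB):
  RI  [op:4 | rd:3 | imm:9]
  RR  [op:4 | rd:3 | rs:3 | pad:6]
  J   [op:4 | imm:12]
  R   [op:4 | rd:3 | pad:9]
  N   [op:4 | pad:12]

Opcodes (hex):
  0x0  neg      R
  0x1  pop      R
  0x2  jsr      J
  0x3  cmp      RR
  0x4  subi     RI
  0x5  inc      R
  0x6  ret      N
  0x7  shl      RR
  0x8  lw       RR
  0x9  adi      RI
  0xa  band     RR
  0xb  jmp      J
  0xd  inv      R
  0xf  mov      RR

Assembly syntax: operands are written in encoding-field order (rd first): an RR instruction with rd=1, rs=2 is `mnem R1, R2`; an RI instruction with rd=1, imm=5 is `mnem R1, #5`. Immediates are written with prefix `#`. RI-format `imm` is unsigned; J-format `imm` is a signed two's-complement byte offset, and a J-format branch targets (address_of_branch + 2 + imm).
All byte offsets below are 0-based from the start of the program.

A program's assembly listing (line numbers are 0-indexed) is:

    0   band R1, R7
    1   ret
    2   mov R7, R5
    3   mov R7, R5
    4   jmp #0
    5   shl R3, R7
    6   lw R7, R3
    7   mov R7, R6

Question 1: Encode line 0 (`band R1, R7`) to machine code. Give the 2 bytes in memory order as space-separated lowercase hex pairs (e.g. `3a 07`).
L0: band op=0xa:4|rd=1:3|rs=7:3|pad=0:6 ⇒ 0xa3c0 ⇒ big a3 c0

a3 c0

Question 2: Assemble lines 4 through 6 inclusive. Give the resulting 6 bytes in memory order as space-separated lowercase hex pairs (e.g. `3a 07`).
b0 00 77 c0 8e c0

line 4 (jmp): pack op=0xb:4|imm=0:12 = 0xb000; big→ b0 00
line 5 (shl): pack op=0x7:4|rd=3:3|rs=7:3|pad=0:6 = 0x77c0; big→ 77 c0
line 6 (lw): pack op=0x8:4|rd=7:3|rs=3:3|pad=0:6 = 0x8ec0; big→ 8e c0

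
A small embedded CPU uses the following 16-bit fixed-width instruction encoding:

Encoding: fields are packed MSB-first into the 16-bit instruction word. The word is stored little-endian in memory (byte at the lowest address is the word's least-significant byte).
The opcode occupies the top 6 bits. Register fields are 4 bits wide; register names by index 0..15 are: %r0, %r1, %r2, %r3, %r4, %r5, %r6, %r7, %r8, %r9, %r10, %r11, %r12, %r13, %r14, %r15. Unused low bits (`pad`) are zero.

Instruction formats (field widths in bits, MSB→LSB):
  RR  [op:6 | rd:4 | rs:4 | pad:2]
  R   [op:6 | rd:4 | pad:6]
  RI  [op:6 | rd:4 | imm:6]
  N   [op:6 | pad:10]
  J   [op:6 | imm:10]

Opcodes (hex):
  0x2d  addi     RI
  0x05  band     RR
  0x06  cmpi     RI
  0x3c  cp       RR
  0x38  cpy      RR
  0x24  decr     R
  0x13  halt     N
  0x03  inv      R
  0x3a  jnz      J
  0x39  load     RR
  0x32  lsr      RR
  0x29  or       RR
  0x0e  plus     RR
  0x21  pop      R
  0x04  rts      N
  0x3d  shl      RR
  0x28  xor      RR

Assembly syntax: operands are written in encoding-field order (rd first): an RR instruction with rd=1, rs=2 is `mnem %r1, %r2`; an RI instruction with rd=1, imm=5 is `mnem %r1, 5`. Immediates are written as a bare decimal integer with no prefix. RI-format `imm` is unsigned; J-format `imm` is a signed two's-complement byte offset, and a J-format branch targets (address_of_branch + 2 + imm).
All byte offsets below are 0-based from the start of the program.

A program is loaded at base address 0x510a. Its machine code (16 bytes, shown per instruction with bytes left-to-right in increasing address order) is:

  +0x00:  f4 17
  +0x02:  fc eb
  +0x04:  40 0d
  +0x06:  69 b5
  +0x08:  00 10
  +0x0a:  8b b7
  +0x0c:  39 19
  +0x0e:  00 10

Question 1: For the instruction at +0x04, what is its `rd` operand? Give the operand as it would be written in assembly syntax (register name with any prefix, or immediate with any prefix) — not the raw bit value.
@+04  little-endian(40 0d) = 0x0d40
  op=0x0d40>>10=0x3 ⇒ inv (R)
  rd@[9:6]=0x5 ⇒ %r5

%r5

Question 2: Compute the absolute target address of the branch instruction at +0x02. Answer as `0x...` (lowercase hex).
0x510a

+0x02: fc eb ⇒ word 0xebfc (little)
  top 6b → 0x3a → jnz [J]
  imm: (w>>0)&0x3ff=0x3fc (s10→-4) → -4
  target = base 0x510a + off 0x02 + 2 + imm -4 = 0x510a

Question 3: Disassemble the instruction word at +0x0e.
[0e] 00 10 → 0x1000
  opcode bits[15:10]=0x4: rts/N

rts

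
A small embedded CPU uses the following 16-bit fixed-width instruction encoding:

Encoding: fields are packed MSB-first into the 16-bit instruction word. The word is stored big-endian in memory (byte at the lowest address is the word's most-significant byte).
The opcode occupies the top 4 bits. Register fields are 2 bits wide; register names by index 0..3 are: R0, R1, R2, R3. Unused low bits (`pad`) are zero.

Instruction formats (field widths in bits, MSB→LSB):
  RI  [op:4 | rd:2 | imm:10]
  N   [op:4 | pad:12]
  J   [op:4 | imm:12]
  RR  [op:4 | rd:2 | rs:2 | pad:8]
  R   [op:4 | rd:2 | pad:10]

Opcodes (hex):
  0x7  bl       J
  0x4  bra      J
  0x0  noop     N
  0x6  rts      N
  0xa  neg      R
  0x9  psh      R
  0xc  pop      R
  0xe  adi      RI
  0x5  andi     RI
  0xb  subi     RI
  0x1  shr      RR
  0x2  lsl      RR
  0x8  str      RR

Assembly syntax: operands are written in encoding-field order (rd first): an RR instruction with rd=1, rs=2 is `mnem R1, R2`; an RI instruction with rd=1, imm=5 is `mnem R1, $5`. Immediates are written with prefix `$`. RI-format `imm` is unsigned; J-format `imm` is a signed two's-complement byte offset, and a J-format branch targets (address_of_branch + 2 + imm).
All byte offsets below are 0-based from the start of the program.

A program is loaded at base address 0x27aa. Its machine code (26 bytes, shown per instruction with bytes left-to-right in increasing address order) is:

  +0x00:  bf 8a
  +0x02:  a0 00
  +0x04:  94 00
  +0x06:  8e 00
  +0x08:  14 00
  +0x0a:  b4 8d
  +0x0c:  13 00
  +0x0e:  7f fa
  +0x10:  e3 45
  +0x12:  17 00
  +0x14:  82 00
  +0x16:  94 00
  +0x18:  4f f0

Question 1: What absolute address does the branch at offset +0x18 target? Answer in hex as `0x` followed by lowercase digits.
+0x18: 4f f0 ⇒ word 0x4ff0 (big)
  op=0x4ff0>>12=0x4 ⇒ bra (J)
  [11:0] imm=4080 (s12→-16) = $-16
  target = base 0x27aa + off 0x18 + 2 + imm -16 = 0x27b4

0x27b4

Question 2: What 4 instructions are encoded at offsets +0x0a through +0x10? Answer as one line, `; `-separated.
subi R1, $141; shr R0, R3; bl $-6; adi R0, $837

off 0x0a: read b4 8d as big → 0xb48d
  op=0xb48d>>12=0xb ⇒ subi (RI)
  [11:10] rd=1 = R1
  [9:0] imm=141 = $141
off 0x0c: read 13 00 as big → 0x1300
  op=0x1300>>12=0x1 ⇒ shr (RR)
  [11:10] rd=0 = R0
  [9:8] rs=3 = R3
off 0x0e: read 7f fa as big → 0x7ffa
  op=0x7ffa>>12=0x7 ⇒ bl (J)
  [11:0] imm=4090 (s12→-6) = $-6
off 0x10: read e3 45 as big → 0xe345
  op=0xe345>>12=0xe ⇒ adi (RI)
  [11:10] rd=0 = R0
  [9:0] imm=837 = $837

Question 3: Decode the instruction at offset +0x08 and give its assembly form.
shr R1, R0

@+08  big-endian(14 00) = 0x1400
  opcode bits[15:12]=0x1: shr/RR
  [11:10] rd=1 = R1
  [9:8] rs=0 = R0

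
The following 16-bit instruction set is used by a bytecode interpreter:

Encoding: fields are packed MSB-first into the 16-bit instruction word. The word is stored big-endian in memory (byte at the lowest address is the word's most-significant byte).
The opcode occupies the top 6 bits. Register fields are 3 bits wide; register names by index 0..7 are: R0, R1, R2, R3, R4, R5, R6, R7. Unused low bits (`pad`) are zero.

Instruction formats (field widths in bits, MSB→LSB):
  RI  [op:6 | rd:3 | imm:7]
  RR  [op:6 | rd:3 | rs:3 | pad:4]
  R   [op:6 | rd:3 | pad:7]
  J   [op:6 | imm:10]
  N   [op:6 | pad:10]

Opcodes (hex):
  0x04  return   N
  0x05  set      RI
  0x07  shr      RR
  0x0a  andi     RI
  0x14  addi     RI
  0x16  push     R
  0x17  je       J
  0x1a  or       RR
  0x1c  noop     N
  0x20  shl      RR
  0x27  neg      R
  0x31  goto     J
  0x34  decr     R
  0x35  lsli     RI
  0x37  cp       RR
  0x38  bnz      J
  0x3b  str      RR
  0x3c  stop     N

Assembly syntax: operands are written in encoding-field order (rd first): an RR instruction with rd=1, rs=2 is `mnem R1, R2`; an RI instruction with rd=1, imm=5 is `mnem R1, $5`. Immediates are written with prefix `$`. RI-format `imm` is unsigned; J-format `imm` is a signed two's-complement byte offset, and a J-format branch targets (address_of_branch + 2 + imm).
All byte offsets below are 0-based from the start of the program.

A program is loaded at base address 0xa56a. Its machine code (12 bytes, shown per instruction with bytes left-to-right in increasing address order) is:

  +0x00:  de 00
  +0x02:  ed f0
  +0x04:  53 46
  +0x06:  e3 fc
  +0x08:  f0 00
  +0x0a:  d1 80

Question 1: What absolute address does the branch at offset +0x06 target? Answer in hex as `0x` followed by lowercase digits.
0xa56e

off 0x06: read e3 fc as big → 0xe3fc
  op=0xe3fc>>10=0x38 ⇒ bnz (J)
  [9:0] imm=1020 (s10→-4) = $-4
  target = base 0xa56a + off 0x06 + 2 + imm -4 = 0xa56e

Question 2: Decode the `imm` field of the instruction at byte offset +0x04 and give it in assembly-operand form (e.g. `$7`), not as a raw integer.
$70

+0x04: 53 46 ⇒ word 0x5346 (big)
  op=0x5346>>10=0x14 ⇒ addi (RI)
  rd: (w>>7)&0x7=0x6 → R6
  imm: (w>>0)&0x7f=0x46 → $70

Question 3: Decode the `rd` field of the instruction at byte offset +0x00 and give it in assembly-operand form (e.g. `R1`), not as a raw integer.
@+00  big-endian(de 00) = 0xde00
  opcode bits[15:10]=0x37: cp/RR
  [9:7] rd=4 = R4
  [6:4] rs=0 = R0

R4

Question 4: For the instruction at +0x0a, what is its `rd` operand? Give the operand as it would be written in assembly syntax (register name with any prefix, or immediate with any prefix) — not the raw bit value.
[0a] d1 80 → 0xd180
  op=0xd180>>10=0x34 ⇒ decr (R)
  rd@[9:7]=0x3 ⇒ R3

R3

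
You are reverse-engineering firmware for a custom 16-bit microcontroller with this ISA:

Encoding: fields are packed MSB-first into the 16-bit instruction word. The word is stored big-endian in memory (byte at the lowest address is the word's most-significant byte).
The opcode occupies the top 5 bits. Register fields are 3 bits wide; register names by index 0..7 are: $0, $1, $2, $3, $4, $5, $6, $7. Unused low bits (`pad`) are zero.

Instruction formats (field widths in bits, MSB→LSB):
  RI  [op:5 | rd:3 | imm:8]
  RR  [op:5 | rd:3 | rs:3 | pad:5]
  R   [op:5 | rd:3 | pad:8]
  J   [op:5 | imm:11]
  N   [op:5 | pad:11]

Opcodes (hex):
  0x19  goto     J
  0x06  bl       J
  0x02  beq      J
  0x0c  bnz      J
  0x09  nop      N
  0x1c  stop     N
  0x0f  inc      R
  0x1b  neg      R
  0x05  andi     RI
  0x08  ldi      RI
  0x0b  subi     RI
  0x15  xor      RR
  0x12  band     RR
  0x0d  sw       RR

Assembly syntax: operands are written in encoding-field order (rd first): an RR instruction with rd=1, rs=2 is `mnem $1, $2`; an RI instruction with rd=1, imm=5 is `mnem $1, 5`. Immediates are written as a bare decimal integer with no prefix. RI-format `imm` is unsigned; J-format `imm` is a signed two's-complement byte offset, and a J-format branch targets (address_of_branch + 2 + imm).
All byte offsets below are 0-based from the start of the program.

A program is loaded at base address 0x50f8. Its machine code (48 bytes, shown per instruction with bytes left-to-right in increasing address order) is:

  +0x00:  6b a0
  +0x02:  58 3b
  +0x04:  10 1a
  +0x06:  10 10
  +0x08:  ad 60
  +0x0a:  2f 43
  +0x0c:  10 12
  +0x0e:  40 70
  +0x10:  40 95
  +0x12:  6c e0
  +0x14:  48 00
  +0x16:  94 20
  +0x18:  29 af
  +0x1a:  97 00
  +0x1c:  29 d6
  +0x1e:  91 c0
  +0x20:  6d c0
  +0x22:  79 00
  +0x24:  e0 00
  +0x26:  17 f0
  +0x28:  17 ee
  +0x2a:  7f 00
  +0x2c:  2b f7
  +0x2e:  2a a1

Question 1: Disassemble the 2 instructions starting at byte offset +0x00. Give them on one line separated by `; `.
off 0x00: read 6b a0 as big → 0x6ba0
  op=0x6ba0>>11=0xd ⇒ sw (RR)
  [10:8] rd=3 = $3
  [7:5] rs=5 = $5
off 0x02: read 58 3b as big → 0x583b
  op=0x583b>>11=0xb ⇒ subi (RI)
  [10:8] rd=0 = $0
  [7:0] imm=59 = 59

sw $3, $5; subi $0, 59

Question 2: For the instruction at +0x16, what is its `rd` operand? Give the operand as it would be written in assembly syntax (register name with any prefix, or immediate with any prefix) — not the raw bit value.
$4

off 0x16: read 94 20 as big → 0x9420
  top 5b → 0x12 → band [RR]
  rd: (w>>8)&0x7=0x4 → $4
  rs: (w>>5)&0x7=0x1 → $1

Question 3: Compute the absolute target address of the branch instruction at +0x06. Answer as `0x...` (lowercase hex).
@+06  big-endian(10 10) = 0x1010
  opcode bits[15:11]=0x2: beq/J
  [10:0] imm=16 = 16
  target = base 0x50f8 + off 0x06 + 2 + imm 16 = 0x5110

0x5110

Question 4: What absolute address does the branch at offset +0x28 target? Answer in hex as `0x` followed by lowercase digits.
+0x28: 17 ee ⇒ word 0x17ee (big)
  op=0x17ee>>11=0x2 ⇒ beq (J)
  imm: (w>>0)&0x7ff=0x7ee (s11→-18) → -18
  target = base 0x50f8 + off 0x28 + 2 + imm -18 = 0x5110

0x5110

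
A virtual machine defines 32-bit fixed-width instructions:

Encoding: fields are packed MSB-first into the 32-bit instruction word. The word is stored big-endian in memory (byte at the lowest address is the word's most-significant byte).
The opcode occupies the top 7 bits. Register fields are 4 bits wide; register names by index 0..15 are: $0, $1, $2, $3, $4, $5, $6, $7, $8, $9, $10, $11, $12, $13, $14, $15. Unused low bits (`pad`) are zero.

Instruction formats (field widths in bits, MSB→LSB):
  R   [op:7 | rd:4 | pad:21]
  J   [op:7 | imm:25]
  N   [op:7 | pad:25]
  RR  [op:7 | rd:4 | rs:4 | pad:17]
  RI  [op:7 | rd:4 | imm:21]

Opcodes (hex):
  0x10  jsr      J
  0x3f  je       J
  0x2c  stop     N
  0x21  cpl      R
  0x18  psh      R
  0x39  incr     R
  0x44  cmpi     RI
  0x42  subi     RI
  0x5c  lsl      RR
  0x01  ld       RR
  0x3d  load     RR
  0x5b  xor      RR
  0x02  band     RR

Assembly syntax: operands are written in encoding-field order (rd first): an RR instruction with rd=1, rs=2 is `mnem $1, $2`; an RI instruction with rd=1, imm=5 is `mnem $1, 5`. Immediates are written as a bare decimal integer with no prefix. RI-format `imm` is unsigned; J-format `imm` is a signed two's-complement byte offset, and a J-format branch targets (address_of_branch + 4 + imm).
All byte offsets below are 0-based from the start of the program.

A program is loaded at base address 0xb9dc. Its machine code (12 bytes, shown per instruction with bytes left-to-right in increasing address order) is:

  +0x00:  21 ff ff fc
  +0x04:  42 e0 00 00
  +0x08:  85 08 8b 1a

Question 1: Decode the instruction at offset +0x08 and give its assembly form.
[08] 85 08 8b 1a → 0x85088b1a
  opcode bits[31:25]=0x42: subi/RI
  rd@[24:21]=0x8 ⇒ $8
  imm@[20:0]=0x88b1a ⇒ 559898

subi $8, 559898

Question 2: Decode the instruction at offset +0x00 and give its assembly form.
+0x00: 21 ff ff fc ⇒ word 0x21fffffc (big)
  op=0x21fffffc>>25=0x10 ⇒ jsr (J)
  imm: (w>>0)&0x1ffffff=0x1fffffc (s25→-4) → -4

jsr -4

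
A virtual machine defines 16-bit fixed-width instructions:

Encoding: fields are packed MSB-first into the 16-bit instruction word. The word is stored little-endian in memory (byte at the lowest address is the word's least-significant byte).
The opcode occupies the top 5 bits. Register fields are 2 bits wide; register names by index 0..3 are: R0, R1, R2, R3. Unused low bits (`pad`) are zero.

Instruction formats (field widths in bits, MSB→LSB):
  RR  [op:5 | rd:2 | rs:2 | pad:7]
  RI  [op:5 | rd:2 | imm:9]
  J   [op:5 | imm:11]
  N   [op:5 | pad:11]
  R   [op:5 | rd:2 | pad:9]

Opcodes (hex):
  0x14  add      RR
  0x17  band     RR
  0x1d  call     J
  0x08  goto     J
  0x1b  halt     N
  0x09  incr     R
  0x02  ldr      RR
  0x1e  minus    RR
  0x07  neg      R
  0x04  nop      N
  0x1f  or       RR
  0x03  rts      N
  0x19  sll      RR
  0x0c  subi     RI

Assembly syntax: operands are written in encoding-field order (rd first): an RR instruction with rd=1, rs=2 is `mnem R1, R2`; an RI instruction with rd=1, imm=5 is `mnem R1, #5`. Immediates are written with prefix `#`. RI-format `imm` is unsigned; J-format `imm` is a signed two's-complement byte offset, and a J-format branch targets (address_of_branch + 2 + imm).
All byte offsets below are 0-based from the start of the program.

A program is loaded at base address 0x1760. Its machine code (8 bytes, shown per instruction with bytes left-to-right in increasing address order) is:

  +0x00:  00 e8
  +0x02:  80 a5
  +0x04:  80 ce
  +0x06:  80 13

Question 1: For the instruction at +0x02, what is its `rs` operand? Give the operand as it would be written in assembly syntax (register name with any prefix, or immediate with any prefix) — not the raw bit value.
R3

@+02  little-endian(80 a5) = 0xa580
  opcode bits[15:11]=0x14: add/RR
  [10:9] rd=2 = R2
  [8:7] rs=3 = R3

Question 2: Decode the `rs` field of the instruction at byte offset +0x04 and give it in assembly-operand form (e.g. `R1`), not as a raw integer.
+0x04: 80 ce ⇒ word 0xce80 (little)
  opcode bits[15:11]=0x19: sll/RR
  rd@[10:9]=0x3 ⇒ R3
  rs@[8:7]=0x1 ⇒ R1

R1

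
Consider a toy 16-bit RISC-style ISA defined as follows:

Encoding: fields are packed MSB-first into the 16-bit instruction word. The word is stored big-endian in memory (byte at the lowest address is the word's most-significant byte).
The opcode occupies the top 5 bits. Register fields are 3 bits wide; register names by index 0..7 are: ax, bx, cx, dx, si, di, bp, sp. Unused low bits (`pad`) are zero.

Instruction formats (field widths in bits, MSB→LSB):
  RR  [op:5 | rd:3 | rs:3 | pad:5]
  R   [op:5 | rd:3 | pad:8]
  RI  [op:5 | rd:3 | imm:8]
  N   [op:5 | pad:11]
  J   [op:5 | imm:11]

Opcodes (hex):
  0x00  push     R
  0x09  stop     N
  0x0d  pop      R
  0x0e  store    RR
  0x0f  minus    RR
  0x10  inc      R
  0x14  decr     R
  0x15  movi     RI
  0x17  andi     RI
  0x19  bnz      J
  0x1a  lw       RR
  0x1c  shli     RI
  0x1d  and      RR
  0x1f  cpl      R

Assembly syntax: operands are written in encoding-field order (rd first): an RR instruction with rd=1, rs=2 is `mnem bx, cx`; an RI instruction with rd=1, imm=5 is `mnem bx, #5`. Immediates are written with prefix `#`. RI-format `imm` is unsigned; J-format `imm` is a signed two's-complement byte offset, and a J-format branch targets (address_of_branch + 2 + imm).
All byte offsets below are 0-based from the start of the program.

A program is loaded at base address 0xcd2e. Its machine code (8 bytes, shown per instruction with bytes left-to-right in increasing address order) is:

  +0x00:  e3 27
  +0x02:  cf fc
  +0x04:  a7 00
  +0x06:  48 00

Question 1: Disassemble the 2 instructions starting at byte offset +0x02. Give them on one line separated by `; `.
off 0x02: read cf fc as big → 0xcffc
  opcode bits[15:11]=0x19: bnz/J
  [10:0] imm=2044 (s11→-4) = #-4
off 0x04: read a7 00 as big → 0xa700
  opcode bits[15:11]=0x14: decr/R
  [10:8] rd=7 = sp

bnz #-4; decr sp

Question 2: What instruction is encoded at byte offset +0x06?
stop

@+06  big-endian(48 00) = 0x4800
  opcode bits[15:11]=0x9: stop/N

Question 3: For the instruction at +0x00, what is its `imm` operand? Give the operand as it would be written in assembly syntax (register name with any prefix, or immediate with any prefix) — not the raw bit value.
#39

off 0x00: read e3 27 as big → 0xe327
  op=0xe327>>11=0x1c ⇒ shli (RI)
  rd@[10:8]=0x3 ⇒ dx
  imm@[7:0]=0x27 ⇒ #39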